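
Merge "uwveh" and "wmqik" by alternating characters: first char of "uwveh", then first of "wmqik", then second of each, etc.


String 1: 'uwveh'
String 2: 'wmqik'
Operation: alternate characters
Pairs: 'u'+'w', 'w'+'m', 'v'+'q', 'e'+'i', 'h'+'k'
Result: uwwmvqeihk


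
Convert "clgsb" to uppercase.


Input string: 'clgsb'
Operation: convert each letter to uppercase
Mapping: 'c'->'C', 'l'->'L', 'g'->'G', 's'->'S', 'b'->'B'
Result: CLGSB


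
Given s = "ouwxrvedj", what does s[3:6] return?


Input string: 'ouwxrvedj'
Operation: slice [3:6]
Extract characters: s[3]='x', s[4]='r', s[5]='v'
Result: xrv


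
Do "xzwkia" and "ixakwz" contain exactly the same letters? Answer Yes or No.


String 1: 'xzwkia' -> sorted: 'aikwxz'
String 2: 'ixakwz' -> sorted: 'aikwxz'
Compare sorted forms: 'aikwxz' == 'aikwxz'
Anagram: Yes


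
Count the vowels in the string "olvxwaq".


Input string: 'olvxwaq'
Operation: count vowels (a, e, i, o, u)
Scan: s[0]='o' (vowel), s[1]='l', s[2]='v', s[3]='x', s[4]='w', s[5]='a' (vowel), s[6]='q'
Vowels found: 2
Result: 2


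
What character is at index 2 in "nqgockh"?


Input string: 'nqgockh'
Operation: get character at index 2
Index mapping: s[0]='n', s[1]='q', s[2]='g'
Result: 'g'


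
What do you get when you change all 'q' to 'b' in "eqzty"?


Input string: 'eqzty'
Operation: replace 'q' with 'b'
Positions of 'q': 1
After replacement: ebzty


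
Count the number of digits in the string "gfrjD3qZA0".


Input string: 'gfrjD3qZA0'
Operation: count digit characters (0-9)
Scan: 'g', 'f', 'r', 'j', 'D', '3'(digit), 'q', 'Z', 'A', '0'(digit)
Digits found: 2
Result: 2


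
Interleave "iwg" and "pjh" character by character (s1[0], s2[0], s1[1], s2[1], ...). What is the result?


String 1: 'iwg'
String 2: 'pjh'
Operation: alternate characters
Pairs: 'i'+'p', 'w'+'j', 'g'+'h'
Result: ipwjgh


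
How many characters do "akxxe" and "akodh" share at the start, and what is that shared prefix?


String 1: 'akxxe'
String 2: 'akodh'
Compare position by position:
pos 0: 'a' vs 'a' match
pos 1: 'k' vs 'k' match
pos 2: 'x' vs 'o' differ -> stop
Longest common prefix: "ak" (length 2)


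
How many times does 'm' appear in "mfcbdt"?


Input string: 'mfcbdt'
Target character: 'm'
Scan each position: s[0]='m'
Matches found at indices: 0
Total: 1


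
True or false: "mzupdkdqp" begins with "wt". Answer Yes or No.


Input string: 'mzupdkdqp'
Prefix to check: 'wt'
First 2 characters of input: 'mz'
Match: False
Result: No


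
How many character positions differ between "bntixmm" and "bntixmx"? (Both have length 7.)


String 1: 'bntixmm'
String 2: 'bntixmx'
Compare each position: pos 0: 'b'=='b', pos 1: 'n'=='n', pos 2: 't'=='t', pos 3: 'i'=='i', pos 4: 'x'=='x', pos 5: 'm'=='m', pos 6: 'm'!='x'
Differing positions: 1
Hamming distance: 1


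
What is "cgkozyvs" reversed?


Input string: 'cgkozyvs'
Operation: reverse character order
Original order: 'c' -> 'g' -> 'k' -> 'o' -> 'z' -> 'y' -> 'v' -> 's'
Reversed order: 's' -> 'v' -> 'y' -> 'z' -> 'o' -> 'k' -> 'g' -> 'c'
Result: svyzokgc


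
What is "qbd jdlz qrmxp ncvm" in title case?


Input string: 'qbd jdlz qrmxp ncvm'
Operation: capitalize first letter of each word
Word transformations: 'qbd'->'Qbd', 'jdlz'->'Jdlz', 'qrmxp'->'Qrmxp', 'ncvm'->'Ncvm'
Result: Qbd Jdlz Qrmxp Ncvm


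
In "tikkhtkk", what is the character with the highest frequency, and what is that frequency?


Input: 'tikkhtkk'
Operation: tally each character
Counts: 'h':1, 'i':1, 'k':4, 't':2
Maximum: 'k' appears 4 times


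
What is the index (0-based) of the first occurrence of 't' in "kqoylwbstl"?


Input string: 'kqoylwbstl'
Target: 't'
Scanning left to right: s[0]='k', s[1]='q', s[2]='o', s[3]='y', s[4]='l', s[5]='w', s[6]='b', s[7]='s', s[8]='t'
First match at index: 8


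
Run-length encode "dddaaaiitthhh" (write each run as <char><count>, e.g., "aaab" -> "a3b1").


Input: 'dddaaaiitthhh'
Operation: identify consecutive runs
Runs: 'ddd' -> d3, 'aaa' -> a3, 'ii' -> i2, 'tt' -> t2, 'hhh' -> h3
Encoded: d3a3i2t2h3


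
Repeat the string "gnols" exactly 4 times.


Input string: 'gnols'
Operation: repeat 4 times
Concatenation: 'gnols' + 'gnols' + 'gnols' + 'gnols'
Result: gnolsgnolsgnolsgnols


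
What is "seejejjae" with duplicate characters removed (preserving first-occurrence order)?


Input: 'seejejjae'
Operation: keep first occurrence of each character
Scan: s[0]='s' new -> keep; s[1]='e' new -> keep; s[2]='e' seen -> skip; s[3]='j' new -> keep; s[4]='e' seen -> skip; s[5]='j' seen -> skip; s[6]='j' seen -> skip; s[7]='a' new -> keep; s[8]='e' seen -> skip
Result: seja


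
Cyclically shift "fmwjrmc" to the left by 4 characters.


Input: 'fmwjrmc', shift = 4
Operation: split at index 4 and swap parts
Front part s[0:4] = 'fmwj'
Back part s[4:] = 'rmc'
Rotated = back + front = 'rmc' + 'fmwj'
Result: rmcfmwj


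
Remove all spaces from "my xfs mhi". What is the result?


Input string: 'my xfs mhi'
Operation: remove all spaces
Words: 'my', 'xfs', 'mhi'
Join without spaces: myxfsmhi


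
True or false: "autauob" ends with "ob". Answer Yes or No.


Input string: 'autauob'
Suffix to check: 'ob'
Last 2 characters of input: 'ob'
Match: True
Result: Yes


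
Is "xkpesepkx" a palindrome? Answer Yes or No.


Input string: 'xkpesepkx'
Reversed: 'xkpesepkx'
Compare pairs: s[0]='x' vs s[8]='x' (match), s[1]='k' vs s[7]='k' (match), s[2]='p' vs s[6]='p' (match), s[3]='e' vs s[5]='e' (match)
Palindrome: Yes


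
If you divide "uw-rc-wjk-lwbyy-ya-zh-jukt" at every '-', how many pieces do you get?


Input string: 'uw-rc-wjk-lwbyy-ya-zh-jukt'
Delimiter: '-'
Split result: 'uw', 'rc', 'wjk', 'lwbyy', 'ya', 'zh', 'jukt'
Number of parts: 7


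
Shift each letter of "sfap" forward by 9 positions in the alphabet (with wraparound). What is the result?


Input: 'sfap', shift = 9
Operation: for each letter, (position + 9) mod 26
Mapping: 's'(18+9=27, 27 mod 26=1)->'b', 'f'(5+9=14)->'o', 'a'(0+9=9)->'j', 'p'(15+9=24)->'y'
Result: bojy


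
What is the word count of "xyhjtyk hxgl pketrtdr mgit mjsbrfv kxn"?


Input string: 'xyhjtyk hxgl pketrtdr mgit mjsbrfv kxn'
Operation: split by spaces
Words found: 'xyhjtyk', 'hxgl', 'pketrtdr', 'mgit', 'mjsbrfv', 'kxn'
Word count: 6


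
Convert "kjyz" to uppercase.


Input string: 'kjyz'
Operation: convert each letter to uppercase
Mapping: 'k'->'K', 'j'->'J', 'y'->'Y', 'z'->'Z'
Result: KJYZ


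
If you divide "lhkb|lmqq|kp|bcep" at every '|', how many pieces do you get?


Input string: 'lhkb|lmqq|kp|bcep'
Delimiter: '|'
Split result: 'lhkb', 'lmqq', 'kp', 'bcep'
Number of parts: 4


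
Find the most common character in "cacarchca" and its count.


Input: 'cacarchca'
Operation: tally each character
Counts: 'a':3, 'c':4, 'h':1, 'r':1
Maximum: 'c' appears 4 times


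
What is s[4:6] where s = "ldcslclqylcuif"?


Input string: 'ldcslclqylcuif'
Operation: slice [4:6]
Extract characters: s[4]='l', s[5]='c'
Result: lc


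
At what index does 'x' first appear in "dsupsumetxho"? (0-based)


Input string: 'dsupsumetxho'
Target: 'x'
Scanning left to right: s[0]='d', s[1]='s', s[2]='u', s[3]='p', s[4]='s', s[5]='u', s[6]='m', s[7]='e', s[8]='t', s[9]='x'
First match at index: 9


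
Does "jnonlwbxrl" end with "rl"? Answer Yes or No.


Input string: 'jnonlwbxrl'
Suffix to check: 'rl'
Last 2 characters of input: 'rl'
Match: True
Result: Yes


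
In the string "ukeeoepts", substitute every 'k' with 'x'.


Input string: 'ukeeoepts'
Operation: replace 'k' with 'x'
Positions of 'k': 1
After replacement: uxeeoepts


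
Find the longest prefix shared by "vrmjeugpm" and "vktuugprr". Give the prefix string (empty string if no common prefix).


String 1: 'vrmjeugpm'
String 2: 'vktuugprr'
Compare position by position:
pos 0: 'v' vs 'v' match
pos 1: 'r' vs 'k' differ -> stop
Longest common prefix: "v" (length 1)


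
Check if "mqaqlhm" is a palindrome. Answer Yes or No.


Input string: 'mqaqlhm'
Reversed: 'mhlqaqm'
Compare pairs: s[0]='m' vs s[6]='m' (match), s[1]='q' vs s[5]='h' (mismatch), s[2]='a' vs s[4]='l' (mismatch)
Palindrome: No


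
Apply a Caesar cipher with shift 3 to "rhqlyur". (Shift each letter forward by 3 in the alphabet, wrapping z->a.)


Input: 'rhqlyur', shift = 3
Operation: for each letter, (position + 3) mod 26
Mapping: 'r'(17+3=20)->'u', 'h'(7+3=10)->'k', 'q'(16+3=19)->'t', 'l'(11+3=14)->'o', 'y'(24+3=27, 27 mod 26=1)->'b', 'u'(20+3=23)->'x', 'r'(17+3=20)->'u'
Result: uktobxu


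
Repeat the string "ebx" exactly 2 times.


Input string: 'ebx'
Operation: repeat 2 times
Concatenation: 'ebx' + 'ebx'
Result: ebxebx


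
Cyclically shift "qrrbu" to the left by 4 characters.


Input: 'qrrbu', shift = 4
Operation: split at index 4 and swap parts
Front part s[0:4] = 'qrrb'
Back part s[4:] = 'u'
Rotated = back + front = 'u' + 'qrrb'
Result: uqrrb


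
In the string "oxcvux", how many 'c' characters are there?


Input string: 'oxcvux'
Target character: 'c'
Scan each position: s[2]='c'
Matches found at indices: 2
Total: 1


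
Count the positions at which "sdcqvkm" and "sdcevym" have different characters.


String 1: 'sdcqvkm'
String 2: 'sdcevym'
Compare each position: pos 0: 's'=='s', pos 1: 'd'=='d', pos 2: 'c'=='c', pos 3: 'q'!='e', pos 4: 'v'=='v', pos 5: 'k'!='y', pos 6: 'm'=='m'
Differing positions: 2
Hamming distance: 2


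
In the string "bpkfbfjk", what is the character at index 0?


Input string: 'bpkfbfjk'
Operation: get character at index 0
Index mapping: s[0]='b'
Result: 'b'


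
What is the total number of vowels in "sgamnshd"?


Input string: 'sgamnshd'
Operation: count vowels (a, e, i, o, u)
Scan: s[0]='s', s[1]='g', s[2]='a' (vowel), s[3]='m', s[4]='n', s[5]='s', s[6]='h', s[7]='d'
Vowels found: 1
Result: 1


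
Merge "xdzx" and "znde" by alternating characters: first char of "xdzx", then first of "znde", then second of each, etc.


String 1: 'xdzx'
String 2: 'znde'
Operation: alternate characters
Pairs: 'x'+'z', 'd'+'n', 'z'+'d', 'x'+'e'
Result: xzdnzdxe


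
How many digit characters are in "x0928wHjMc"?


Input string: 'x0928wHjMc'
Operation: count digit characters (0-9)
Scan: 'x', '0'(digit), '9'(digit), '2'(digit), '8'(digit), 'w', 'H', 'j', 'M', 'c'
Digits found: 4
Result: 4


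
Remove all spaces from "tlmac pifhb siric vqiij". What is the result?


Input string: 'tlmac pifhb siric vqiij'
Operation: remove all spaces
Words: 'tlmac', 'pifhb', 'siric', 'vqiij'
Join without spaces: tlmacpifhbsiricvqiij


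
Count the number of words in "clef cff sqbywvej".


Input string: 'clef cff sqbywvej'
Operation: split by spaces
Words found: 'clef', 'cff', 'sqbywvej'
Word count: 3


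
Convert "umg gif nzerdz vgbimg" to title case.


Input string: 'umg gif nzerdz vgbimg'
Operation: capitalize first letter of each word
Word transformations: 'umg'->'Umg', 'gif'->'Gif', 'nzerdz'->'Nzerdz', 'vgbimg'->'Vgbimg'
Result: Umg Gif Nzerdz Vgbimg


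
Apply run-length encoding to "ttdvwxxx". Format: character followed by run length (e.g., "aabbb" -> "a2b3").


Input: 'ttdvwxxx'
Operation: identify consecutive runs
Runs: 'tt' -> t2, 'd' -> d1, 'v' -> v1, 'w' -> w1, 'xxx' -> x3
Encoded: t2d1v1w1x3


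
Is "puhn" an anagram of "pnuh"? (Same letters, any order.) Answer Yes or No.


String 1: 'pnuh' -> sorted: 'hnpu'
String 2: 'puhn' -> sorted: 'hnpu'
Compare sorted forms: 'hnpu' == 'hnpu'
Anagram: Yes


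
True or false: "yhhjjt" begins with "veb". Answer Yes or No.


Input string: 'yhhjjt'
Prefix to check: 'veb'
First 3 characters of input: 'yhh'
Match: False
Result: No


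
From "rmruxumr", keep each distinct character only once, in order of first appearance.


Input: 'rmruxumr'
Operation: keep first occurrence of each character
Scan: s[0]='r' new -> keep; s[1]='m' new -> keep; s[2]='r' seen -> skip; s[3]='u' new -> keep; s[4]='x' new -> keep; s[5]='u' seen -> skip; s[6]='m' seen -> skip; s[7]='r' seen -> skip
Result: rmux


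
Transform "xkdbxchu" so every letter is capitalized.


Input string: 'xkdbxchu'
Operation: convert each letter to uppercase
Mapping: 'x'->'X', 'k'->'K', 'd'->'D', 'b'->'B', 'x'->'X', 'c'->'C', 'h'->'H', 'u'->'U'
Result: XKDBXCHU


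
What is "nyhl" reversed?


Input string: 'nyhl'
Operation: reverse character order
Original order: 'n' -> 'y' -> 'h' -> 'l'
Reversed order: 'l' -> 'h' -> 'y' -> 'n'
Result: lhyn


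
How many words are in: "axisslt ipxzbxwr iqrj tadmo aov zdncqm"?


Input string: 'axisslt ipxzbxwr iqrj tadmo aov zdncqm'
Operation: split by spaces
Words found: 'axisslt', 'ipxzbxwr', 'iqrj', 'tadmo', 'aov', 'zdncqm'
Word count: 6


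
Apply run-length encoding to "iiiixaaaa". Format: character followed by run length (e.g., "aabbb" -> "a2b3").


Input: 'iiiixaaaa'
Operation: identify consecutive runs
Runs: 'iiii' -> i4, 'x' -> x1, 'aaaa' -> a4
Encoded: i4x1a4


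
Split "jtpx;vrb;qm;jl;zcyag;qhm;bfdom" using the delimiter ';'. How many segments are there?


Input string: 'jtpx;vrb;qm;jl;zcyag;qhm;bfdom'
Delimiter: ';'
Split result: 'jtpx', 'vrb', 'qm', 'jl', 'zcyag', 'qhm', 'bfdom'
Number of parts: 7


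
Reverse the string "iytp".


Input string: 'iytp'
Operation: reverse character order
Original order: 'i' -> 'y' -> 't' -> 'p'
Reversed order: 'p' -> 't' -> 'y' -> 'i'
Result: ptyi


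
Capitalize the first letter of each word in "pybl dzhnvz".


Input string: 'pybl dzhnvz'
Operation: capitalize first letter of each word
Word transformations: 'pybl'->'Pybl', 'dzhnvz'->'Dzhnvz'
Result: Pybl Dzhnvz


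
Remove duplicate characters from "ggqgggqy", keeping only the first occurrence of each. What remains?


Input: 'ggqgggqy'
Operation: keep first occurrence of each character
Scan: s[0]='g' new -> keep; s[1]='g' seen -> skip; s[2]='q' new -> keep; s[3]='g' seen -> skip; s[4]='g' seen -> skip; s[5]='g' seen -> skip; s[6]='q' seen -> skip; s[7]='y' new -> keep
Result: gqy


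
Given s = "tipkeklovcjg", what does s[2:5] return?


Input string: 'tipkeklovcjg'
Operation: slice [2:5]
Extract characters: s[2]='p', s[3]='k', s[4]='e'
Result: pke


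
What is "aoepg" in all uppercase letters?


Input string: 'aoepg'
Operation: convert each letter to uppercase
Mapping: 'a'->'A', 'o'->'O', 'e'->'E', 'p'->'P', 'g'->'G'
Result: AOEPG


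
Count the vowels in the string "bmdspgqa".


Input string: 'bmdspgqa'
Operation: count vowels (a, e, i, o, u)
Scan: s[0]='b', s[1]='m', s[2]='d', s[3]='s', s[4]='p', s[5]='g', s[6]='q', s[7]='a' (vowel)
Vowels found: 1
Result: 1


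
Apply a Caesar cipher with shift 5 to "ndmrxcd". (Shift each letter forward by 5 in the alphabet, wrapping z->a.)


Input: 'ndmrxcd', shift = 5
Operation: for each letter, (position + 5) mod 26
Mapping: 'n'(13+5=18)->'s', 'd'(3+5=8)->'i', 'm'(12+5=17)->'r', 'r'(17+5=22)->'w', 'x'(23+5=28, 28 mod 26=2)->'c', 'c'(2+5=7)->'h', 'd'(3+5=8)->'i'
Result: sirwchi


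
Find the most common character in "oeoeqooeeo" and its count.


Input: 'oeoeqooeeo'
Operation: tally each character
Counts: 'e':4, 'o':5, 'q':1
Maximum: 'o' appears 5 times


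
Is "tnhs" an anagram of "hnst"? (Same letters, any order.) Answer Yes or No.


String 1: 'hnst' -> sorted: 'hnst'
String 2: 'tnhs' -> sorted: 'hnst'
Compare sorted forms: 'hnst' == 'hnst'
Anagram: Yes


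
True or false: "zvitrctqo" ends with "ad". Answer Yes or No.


Input string: 'zvitrctqo'
Suffix to check: 'ad'
Last 2 characters of input: 'qo'
Match: False
Result: No


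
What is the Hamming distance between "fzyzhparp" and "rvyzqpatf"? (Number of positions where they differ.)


String 1: 'fzyzhparp'
String 2: 'rvyzqpatf'
Compare each position: pos 0: 'f'!='r', pos 1: 'z'!='v', pos 2: 'y'=='y', pos 3: 'z'=='z', pos 4: 'h'!='q', pos 5: 'p'=='p', pos 6: 'a'=='a', pos 7: 'r'!='t', pos 8: 'p'!='f'
Differing positions: 5
Hamming distance: 5


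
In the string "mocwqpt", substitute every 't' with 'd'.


Input string: 'mocwqpt'
Operation: replace 't' with 'd'
Positions of 't': 6
After replacement: mocwqpd


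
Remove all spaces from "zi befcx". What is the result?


Input string: 'zi befcx'
Operation: remove all spaces
Words: 'zi', 'befcx'
Join without spaces: zibefcx


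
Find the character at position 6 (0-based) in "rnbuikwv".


Input string: 'rnbuikwv'
Operation: get character at index 6
Index mapping: s[0]='r', s[1]='n', s[2]='b', s[3]='u', s[4]='i', s[5]='k', s[6]='w'
Result: 'w'


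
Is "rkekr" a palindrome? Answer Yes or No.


Input string: 'rkekr'
Reversed: 'rkekr'
Compare pairs: s[0]='r' vs s[4]='r' (match), s[1]='k' vs s[3]='k' (match)
Palindrome: Yes


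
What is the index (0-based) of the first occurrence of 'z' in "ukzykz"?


Input string: 'ukzykz'
Target: 'z'
Scanning left to right: s[0]='u', s[1]='k', s[2]='z'
First match at index: 2


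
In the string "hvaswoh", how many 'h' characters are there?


Input string: 'hvaswoh'
Target character: 'h'
Scan each position: s[0]='h', s[6]='h'
Matches found at indices: 0, 6
Total: 2


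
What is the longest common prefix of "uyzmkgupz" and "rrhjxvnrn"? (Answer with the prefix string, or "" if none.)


String 1: 'uyzmkgupz'
String 2: 'rrhjxvnrn'
Compare position by position:
pos 0: 'u' vs 'r' differ -> stop
Longest common prefix: "" (length 0)


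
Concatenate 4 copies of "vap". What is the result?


Input string: 'vap'
Operation: repeat 4 times
Concatenation: 'vap' + 'vap' + 'vap' + 'vap'
Result: vapvapvapvap


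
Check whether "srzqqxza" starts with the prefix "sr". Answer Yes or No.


Input string: 'srzqqxza'
Prefix to check: 'sr'
First 2 characters of input: 'sr'
Match: True
Result: Yes


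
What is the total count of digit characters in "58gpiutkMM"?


Input string: '58gpiutkMM'
Operation: count digit characters (0-9)
Scan: '5'(digit), '8'(digit), 'g', 'p', 'i', 'u', 't', 'k', 'M', 'M'
Digits found: 2
Result: 2


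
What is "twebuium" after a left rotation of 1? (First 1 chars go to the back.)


Input: 'twebuium', shift = 1
Operation: split at index 1 and swap parts
Front part s[0:1] = 't'
Back part s[1:] = 'webuium'
Rotated = back + front = 'webuium' + 't'
Result: webuiumt


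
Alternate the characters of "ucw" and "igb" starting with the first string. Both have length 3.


String 1: 'ucw'
String 2: 'igb'
Operation: alternate characters
Pairs: 'u'+'i', 'c'+'g', 'w'+'b'
Result: uicgwb


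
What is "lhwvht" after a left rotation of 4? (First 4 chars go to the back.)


Input: 'lhwvht', shift = 4
Operation: split at index 4 and swap parts
Front part s[0:4] = 'lhwv'
Back part s[4:] = 'ht'
Rotated = back + front = 'ht' + 'lhwv'
Result: htlhwv


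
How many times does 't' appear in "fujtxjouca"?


Input string: 'fujtxjouca'
Target character: 't'
Scan each position: s[3]='t'
Matches found at indices: 3
Total: 1


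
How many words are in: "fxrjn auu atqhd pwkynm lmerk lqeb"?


Input string: 'fxrjn auu atqhd pwkynm lmerk lqeb'
Operation: split by spaces
Words found: 'fxrjn', 'auu', 'atqhd', 'pwkynm', 'lmerk', 'lqeb'
Word count: 6


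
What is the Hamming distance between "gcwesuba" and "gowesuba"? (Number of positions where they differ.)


String 1: 'gcwesuba'
String 2: 'gowesuba'
Compare each position: pos 0: 'g'=='g', pos 1: 'c'!='o', pos 2: 'w'=='w', pos 3: 'e'=='e', pos 4: 's'=='s', pos 5: 'u'=='u', pos 6: 'b'=='b', pos 7: 'a'=='a'
Differing positions: 1
Hamming distance: 1


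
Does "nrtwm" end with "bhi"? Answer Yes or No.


Input string: 'nrtwm'
Suffix to check: 'bhi'
Last 3 characters of input: 'twm'
Match: False
Result: No


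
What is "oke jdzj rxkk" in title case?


Input string: 'oke jdzj rxkk'
Operation: capitalize first letter of each word
Word transformations: 'oke'->'Oke', 'jdzj'->'Jdzj', 'rxkk'->'Rxkk'
Result: Oke Jdzj Rxkk


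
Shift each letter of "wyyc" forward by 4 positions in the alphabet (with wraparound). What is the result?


Input: 'wyyc', shift = 4
Operation: for each letter, (position + 4) mod 26
Mapping: 'w'(22+4=26, 26 mod 26=0)->'a', 'y'(24+4=28, 28 mod 26=2)->'c', 'y'(24+4=28, 28 mod 26=2)->'c', 'c'(2+4=6)->'g'
Result: accg


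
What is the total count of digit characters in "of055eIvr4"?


Input string: 'of055eIvr4'
Operation: count digit characters (0-9)
Scan: 'o', 'f', '0'(digit), '5'(digit), '5'(digit), 'e', 'I', 'v', 'r', '4'(digit)
Digits found: 4
Result: 4


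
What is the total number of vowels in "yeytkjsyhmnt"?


Input string: 'yeytkjsyhmnt'
Operation: count vowels (a, e, i, o, u)
Scan: s[0]='y', s[1]='e' (vowel), s[2]='y', s[3]='t', s[4]='k', s[5]='j', s[6]='s', s[7]='y', s[8]='h', s[9]='m', s[10]='n', s[11]='t'
Vowels found: 1
Result: 1


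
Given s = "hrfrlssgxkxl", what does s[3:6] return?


Input string: 'hrfrlssgxkxl'
Operation: slice [3:6]
Extract characters: s[3]='r', s[4]='l', s[5]='s'
Result: rls


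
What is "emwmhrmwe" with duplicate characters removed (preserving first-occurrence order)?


Input: 'emwmhrmwe'
Operation: keep first occurrence of each character
Scan: s[0]='e' new -> keep; s[1]='m' new -> keep; s[2]='w' new -> keep; s[3]='m' seen -> skip; s[4]='h' new -> keep; s[5]='r' new -> keep; s[6]='m' seen -> skip; s[7]='w' seen -> skip; s[8]='e' seen -> skip
Result: emwhr


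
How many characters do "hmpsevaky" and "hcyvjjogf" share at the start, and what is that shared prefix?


String 1: 'hmpsevaky'
String 2: 'hcyvjjogf'
Compare position by position:
pos 0: 'h' vs 'h' match
pos 1: 'm' vs 'c' differ -> stop
Longest common prefix: "h" (length 1)


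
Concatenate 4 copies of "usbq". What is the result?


Input string: 'usbq'
Operation: repeat 4 times
Concatenation: 'usbq' + 'usbq' + 'usbq' + 'usbq'
Result: usbqusbqusbqusbq


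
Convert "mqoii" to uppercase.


Input string: 'mqoii'
Operation: convert each letter to uppercase
Mapping: 'm'->'M', 'q'->'Q', 'o'->'O', 'i'->'I', 'i'->'I'
Result: MQOII


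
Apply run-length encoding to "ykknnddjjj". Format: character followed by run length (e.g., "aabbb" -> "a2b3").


Input: 'ykknnddjjj'
Operation: identify consecutive runs
Runs: 'y' -> y1, 'kk' -> k2, 'nn' -> n2, 'dd' -> d2, 'jjj' -> j3
Encoded: y1k2n2d2j3


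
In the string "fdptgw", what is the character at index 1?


Input string: 'fdptgw'
Operation: get character at index 1
Index mapping: s[0]='f', s[1]='d'
Result: 'd'


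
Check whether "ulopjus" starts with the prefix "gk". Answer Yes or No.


Input string: 'ulopjus'
Prefix to check: 'gk'
First 2 characters of input: 'ul'
Match: False
Result: No


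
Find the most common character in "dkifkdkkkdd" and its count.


Input: 'dkifkdkkkdd'
Operation: tally each character
Counts: 'd':4, 'f':1, 'i':1, 'k':5
Maximum: 'k' appears 5 times


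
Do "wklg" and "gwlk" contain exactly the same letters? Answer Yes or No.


String 1: 'wklg' -> sorted: 'gklw'
String 2: 'gwlk' -> sorted: 'gklw'
Compare sorted forms: 'gklw' == 'gklw'
Anagram: Yes


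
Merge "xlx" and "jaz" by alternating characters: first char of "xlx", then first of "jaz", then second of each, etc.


String 1: 'xlx'
String 2: 'jaz'
Operation: alternate characters
Pairs: 'x'+'j', 'l'+'a', 'x'+'z'
Result: xjlaxz


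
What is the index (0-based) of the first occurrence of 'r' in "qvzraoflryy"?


Input string: 'qvzraoflryy'
Target: 'r'
Scanning left to right: s[0]='q', s[1]='v', s[2]='z', s[3]='r'
First match at index: 3


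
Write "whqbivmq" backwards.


Input string: 'whqbivmq'
Operation: reverse character order
Original order: 'w' -> 'h' -> 'q' -> 'b' -> 'i' -> 'v' -> 'm' -> 'q'
Reversed order: 'q' -> 'm' -> 'v' -> 'i' -> 'b' -> 'q' -> 'h' -> 'w'
Result: qmvibqhw


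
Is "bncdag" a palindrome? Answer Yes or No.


Input string: 'bncdag'
Reversed: 'gadcnb'
Compare pairs: s[0]='b' vs s[5]='g' (mismatch), s[1]='n' vs s[4]='a' (mismatch), s[2]='c' vs s[3]='d' (mismatch)
Palindrome: No


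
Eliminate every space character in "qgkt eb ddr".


Input string: 'qgkt eb ddr'
Operation: remove all spaces
Words: 'qgkt', 'eb', 'ddr'
Join without spaces: qgktebddr


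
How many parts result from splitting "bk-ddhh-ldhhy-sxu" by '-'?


Input string: 'bk-ddhh-ldhhy-sxu'
Delimiter: '-'
Split result: 'bk', 'ddhh', 'ldhhy', 'sxu'
Number of parts: 4


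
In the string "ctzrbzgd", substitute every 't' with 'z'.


Input string: 'ctzrbzgd'
Operation: replace 't' with 'z'
Positions of 't': 1
After replacement: czzrbzgd


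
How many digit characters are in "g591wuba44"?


Input string: 'g591wuba44'
Operation: count digit characters (0-9)
Scan: 'g', '5'(digit), '9'(digit), '1'(digit), 'w', 'u', 'b', 'a', '4'(digit), '4'(digit)
Digits found: 5
Result: 5


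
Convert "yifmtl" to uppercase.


Input string: 'yifmtl'
Operation: convert each letter to uppercase
Mapping: 'y'->'Y', 'i'->'I', 'f'->'F', 'm'->'M', 't'->'T', 'l'->'L'
Result: YIFMTL


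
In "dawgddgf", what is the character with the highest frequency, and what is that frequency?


Input: 'dawgddgf'
Operation: tally each character
Counts: 'a':1, 'd':3, 'f':1, 'g':2, 'w':1
Maximum: 'd' appears 3 times


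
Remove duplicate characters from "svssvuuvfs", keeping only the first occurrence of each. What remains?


Input: 'svssvuuvfs'
Operation: keep first occurrence of each character
Scan: s[0]='s' new -> keep; s[1]='v' new -> keep; s[2]='s' seen -> skip; s[3]='s' seen -> skip; s[4]='v' seen -> skip; s[5]='u' new -> keep; s[6]='u' seen -> skip; s[7]='v' seen -> skip; s[8]='f' new -> keep; s[9]='s' seen -> skip
Result: svuf


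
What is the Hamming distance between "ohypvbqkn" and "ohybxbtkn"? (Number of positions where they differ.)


String 1: 'ohypvbqkn'
String 2: 'ohybxbtkn'
Compare each position: pos 0: 'o'=='o', pos 1: 'h'=='h', pos 2: 'y'=='y', pos 3: 'p'!='b', pos 4: 'v'!='x', pos 5: 'b'=='b', pos 6: 'q'!='t', pos 7: 'k'=='k', pos 8: 'n'=='n'
Differing positions: 3
Hamming distance: 3


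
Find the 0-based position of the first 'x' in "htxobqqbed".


Input string: 'htxobqqbed'
Target: 'x'
Scanning left to right: s[0]='h', s[1]='t', s[2]='x'
First match at index: 2


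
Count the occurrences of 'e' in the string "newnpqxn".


Input string: 'newnpqxn'
Target character: 'e'
Scan each position: s[1]='e'
Matches found at indices: 1
Total: 1


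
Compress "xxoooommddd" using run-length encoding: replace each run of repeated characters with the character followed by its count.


Input: 'xxoooommddd'
Operation: identify consecutive runs
Runs: 'xx' -> x2, 'oooo' -> o4, 'mm' -> m2, 'ddd' -> d3
Encoded: x2o4m2d3


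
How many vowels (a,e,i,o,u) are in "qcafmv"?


Input string: 'qcafmv'
Operation: count vowels (a, e, i, o, u)
Scan: s[0]='q', s[1]='c', s[2]='a' (vowel), s[3]='f', s[4]='m', s[5]='v'
Vowels found: 1
Result: 1


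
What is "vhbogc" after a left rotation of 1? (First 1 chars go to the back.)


Input: 'vhbogc', shift = 1
Operation: split at index 1 and swap parts
Front part s[0:1] = 'v'
Back part s[1:] = 'hbogc'
Rotated = back + front = 'hbogc' + 'v'
Result: hbogcv


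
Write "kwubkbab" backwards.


Input string: 'kwubkbab'
Operation: reverse character order
Original order: 'k' -> 'w' -> 'u' -> 'b' -> 'k' -> 'b' -> 'a' -> 'b'
Reversed order: 'b' -> 'a' -> 'b' -> 'k' -> 'b' -> 'u' -> 'w' -> 'k'
Result: babkbuwk


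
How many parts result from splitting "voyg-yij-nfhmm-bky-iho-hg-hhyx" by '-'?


Input string: 'voyg-yij-nfhmm-bky-iho-hg-hhyx'
Delimiter: '-'
Split result: 'voyg', 'yij', 'nfhmm', 'bky', 'iho', 'hg', 'hhyx'
Number of parts: 7


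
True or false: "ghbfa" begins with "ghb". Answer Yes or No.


Input string: 'ghbfa'
Prefix to check: 'ghb'
First 3 characters of input: 'ghb'
Match: True
Result: Yes


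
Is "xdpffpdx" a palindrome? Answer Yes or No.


Input string: 'xdpffpdx'
Reversed: 'xdpffpdx'
Compare pairs: s[0]='x' vs s[7]='x' (match), s[1]='d' vs s[6]='d' (match), s[2]='p' vs s[5]='p' (match), s[3]='f' vs s[4]='f' (match)
Palindrome: Yes


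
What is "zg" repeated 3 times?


Input string: 'zg'
Operation: repeat 3 times
Concatenation: 'zg' + 'zg' + 'zg'
Result: zgzgzg


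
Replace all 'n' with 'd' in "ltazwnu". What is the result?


Input string: 'ltazwnu'
Operation: replace 'n' with 'd'
Positions of 'n': 5
After replacement: ltazwdu


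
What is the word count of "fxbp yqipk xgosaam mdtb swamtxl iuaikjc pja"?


Input string: 'fxbp yqipk xgosaam mdtb swamtxl iuaikjc pja'
Operation: split by spaces
Words found: 'fxbp', 'yqipk', 'xgosaam', 'mdtb', 'swamtxl', 'iuaikjc', 'pja'
Word count: 7


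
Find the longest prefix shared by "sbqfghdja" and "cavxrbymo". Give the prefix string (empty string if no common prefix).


String 1: 'sbqfghdja'
String 2: 'cavxrbymo'
Compare position by position:
pos 0: 's' vs 'c' differ -> stop
Longest common prefix: "" (length 0)


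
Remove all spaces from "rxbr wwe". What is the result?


Input string: 'rxbr wwe'
Operation: remove all spaces
Words: 'rxbr', 'wwe'
Join without spaces: rxbrwwe


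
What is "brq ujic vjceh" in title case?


Input string: 'brq ujic vjceh'
Operation: capitalize first letter of each word
Word transformations: 'brq'->'Brq', 'ujic'->'Ujic', 'vjceh'->'Vjceh'
Result: Brq Ujic Vjceh


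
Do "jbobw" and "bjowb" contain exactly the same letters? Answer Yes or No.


String 1: 'jbobw' -> sorted: 'bbjow'
String 2: 'bjowb' -> sorted: 'bbjow'
Compare sorted forms: 'bbjow' == 'bbjow'
Anagram: Yes


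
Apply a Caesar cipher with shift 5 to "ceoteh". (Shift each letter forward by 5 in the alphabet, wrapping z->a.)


Input: 'ceoteh', shift = 5
Operation: for each letter, (position + 5) mod 26
Mapping: 'c'(2+5=7)->'h', 'e'(4+5=9)->'j', 'o'(14+5=19)->'t', 't'(19+5=24)->'y', 'e'(4+5=9)->'j', 'h'(7+5=12)->'m'
Result: hjtyjm


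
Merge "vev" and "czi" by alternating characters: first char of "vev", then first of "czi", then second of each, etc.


String 1: 'vev'
String 2: 'czi'
Operation: alternate characters
Pairs: 'v'+'c', 'e'+'z', 'v'+'i'
Result: vcezvi


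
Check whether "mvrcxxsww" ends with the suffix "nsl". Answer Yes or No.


Input string: 'mvrcxxsww'
Suffix to check: 'nsl'
Last 3 characters of input: 'sww'
Match: False
Result: No


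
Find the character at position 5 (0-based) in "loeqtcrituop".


Input string: 'loeqtcrituop'
Operation: get character at index 5
Index mapping: s[0]='l', s[1]='o', s[2]='e', s[3]='q', s[4]='t', s[5]='c'
Result: 'c'


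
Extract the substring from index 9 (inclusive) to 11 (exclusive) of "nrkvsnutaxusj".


Input string: 'nrkvsnutaxusj'
Operation: slice [9:11]
Extract characters: s[9]='x', s[10]='u'
Result: xu


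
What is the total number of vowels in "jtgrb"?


Input string: 'jtgrb'
Operation: count vowels (a, e, i, o, u)
Scan: s[0]='j', s[1]='t', s[2]='g', s[3]='r', s[4]='b'
Vowels found: 0
Result: 0


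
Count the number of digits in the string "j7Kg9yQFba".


Input string: 'j7Kg9yQFba'
Operation: count digit characters (0-9)
Scan: 'j', '7'(digit), 'K', 'g', '9'(digit), 'y', 'Q', 'F', 'b', 'a'
Digits found: 2
Result: 2


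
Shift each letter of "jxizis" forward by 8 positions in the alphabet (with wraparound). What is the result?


Input: 'jxizis', shift = 8
Operation: for each letter, (position + 8) mod 26
Mapping: 'j'(9+8=17)->'r', 'x'(23+8=31, 31 mod 26=5)->'f', 'i'(8+8=16)->'q', 'z'(25+8=33, 33 mod 26=7)->'h', 'i'(8+8=16)->'q', 's'(18+8=26, 26 mod 26=0)->'a'
Result: rfqhqa


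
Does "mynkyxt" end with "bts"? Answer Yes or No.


Input string: 'mynkyxt'
Suffix to check: 'bts'
Last 3 characters of input: 'yxt'
Match: False
Result: No


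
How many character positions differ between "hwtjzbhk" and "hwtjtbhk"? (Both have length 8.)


String 1: 'hwtjzbhk'
String 2: 'hwtjtbhk'
Compare each position: pos 0: 'h'=='h', pos 1: 'w'=='w', pos 2: 't'=='t', pos 3: 'j'=='j', pos 4: 'z'!='t', pos 5: 'b'=='b', pos 6: 'h'=='h', pos 7: 'k'=='k'
Differing positions: 1
Hamming distance: 1


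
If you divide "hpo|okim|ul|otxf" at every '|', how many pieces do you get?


Input string: 'hpo|okim|ul|otxf'
Delimiter: '|'
Split result: 'hpo', 'okim', 'ul', 'otxf'
Number of parts: 4


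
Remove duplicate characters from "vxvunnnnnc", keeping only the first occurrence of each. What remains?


Input: 'vxvunnnnnc'
Operation: keep first occurrence of each character
Scan: s[0]='v' new -> keep; s[1]='x' new -> keep; s[2]='v' seen -> skip; s[3]='u' new -> keep; s[4]='n' new -> keep; s[5]='n' seen -> skip; s[6]='n' seen -> skip; s[7]='n' seen -> skip; s[8]='n' seen -> skip; s[9]='c' new -> keep
Result: vxunc


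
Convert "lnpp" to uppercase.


Input string: 'lnpp'
Operation: convert each letter to uppercase
Mapping: 'l'->'L', 'n'->'N', 'p'->'P', 'p'->'P'
Result: LNPP


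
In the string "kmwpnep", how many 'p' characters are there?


Input string: 'kmwpnep'
Target character: 'p'
Scan each position: s[3]='p', s[6]='p'
Matches found at indices: 3, 6
Total: 2


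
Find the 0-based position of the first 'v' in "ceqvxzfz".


Input string: 'ceqvxzfz'
Target: 'v'
Scanning left to right: s[0]='c', s[1]='e', s[2]='q', s[3]='v'
First match at index: 3


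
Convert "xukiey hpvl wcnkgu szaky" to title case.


Input string: 'xukiey hpvl wcnkgu szaky'
Operation: capitalize first letter of each word
Word transformations: 'xukiey'->'Xukiey', 'hpvl'->'Hpvl', 'wcnkgu'->'Wcnkgu', 'szaky'->'Szaky'
Result: Xukiey Hpvl Wcnkgu Szaky


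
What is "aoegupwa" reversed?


Input string: 'aoegupwa'
Operation: reverse character order
Original order: 'a' -> 'o' -> 'e' -> 'g' -> 'u' -> 'p' -> 'w' -> 'a'
Reversed order: 'a' -> 'w' -> 'p' -> 'u' -> 'g' -> 'e' -> 'o' -> 'a'
Result: awpugeoa


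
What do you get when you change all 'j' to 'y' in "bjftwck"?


Input string: 'bjftwck'
Operation: replace 'j' with 'y'
Positions of 'j': 1
After replacement: byftwck


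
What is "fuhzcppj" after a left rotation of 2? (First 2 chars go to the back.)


Input: 'fuhzcppj', shift = 2
Operation: split at index 2 and swap parts
Front part s[0:2] = 'fu'
Back part s[2:] = 'hzcppj'
Rotated = back + front = 'hzcppj' + 'fu'
Result: hzcppjfu


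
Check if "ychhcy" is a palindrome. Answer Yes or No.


Input string: 'ychhcy'
Reversed: 'ychhcy'
Compare pairs: s[0]='y' vs s[5]='y' (match), s[1]='c' vs s[4]='c' (match), s[2]='h' vs s[3]='h' (match)
Palindrome: Yes


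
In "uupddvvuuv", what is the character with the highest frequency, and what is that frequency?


Input: 'uupddvvuuv'
Operation: tally each character
Counts: 'd':2, 'p':1, 'u':4, 'v':3
Maximum: 'u' appears 4 times


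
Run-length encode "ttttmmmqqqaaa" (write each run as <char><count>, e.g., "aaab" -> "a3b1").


Input: 'ttttmmmqqqaaa'
Operation: identify consecutive runs
Runs: 'tttt' -> t4, 'mmm' -> m3, 'qqq' -> q3, 'aaa' -> a3
Encoded: t4m3q3a3


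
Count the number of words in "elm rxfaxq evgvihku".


Input string: 'elm rxfaxq evgvihku'
Operation: split by spaces
Words found: 'elm', 'rxfaxq', 'evgvihku'
Word count: 3


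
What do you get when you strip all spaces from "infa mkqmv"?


Input string: 'infa mkqmv'
Operation: remove all spaces
Words: 'infa', 'mkqmv'
Join without spaces: infamkqmv


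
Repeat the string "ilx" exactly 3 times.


Input string: 'ilx'
Operation: repeat 3 times
Concatenation: 'ilx' + 'ilx' + 'ilx'
Result: ilxilxilx


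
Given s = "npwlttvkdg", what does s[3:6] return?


Input string: 'npwlttvkdg'
Operation: slice [3:6]
Extract characters: s[3]='l', s[4]='t', s[5]='t'
Result: ltt


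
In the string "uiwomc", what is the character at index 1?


Input string: 'uiwomc'
Operation: get character at index 1
Index mapping: s[0]='u', s[1]='i'
Result: 'i'


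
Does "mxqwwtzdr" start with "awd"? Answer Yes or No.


Input string: 'mxqwwtzdr'
Prefix to check: 'awd'
First 3 characters of input: 'mxq'
Match: False
Result: No


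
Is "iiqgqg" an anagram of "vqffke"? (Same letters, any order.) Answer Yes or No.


String 1: 'vqffke' -> sorted: 'effkqv'
String 2: 'iiqgqg' -> sorted: 'ggiiqq'
Compare sorted forms: 'effkqv' != 'ggiiqq'
Anagram: No


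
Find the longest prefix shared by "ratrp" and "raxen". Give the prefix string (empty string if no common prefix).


String 1: 'ratrp'
String 2: 'raxen'
Compare position by position:
pos 0: 'r' vs 'r' match
pos 1: 'a' vs 'a' match
pos 2: 't' vs 'x' differ -> stop
Longest common prefix: "ra" (length 2)


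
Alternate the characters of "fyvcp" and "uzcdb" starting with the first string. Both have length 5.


String 1: 'fyvcp'
String 2: 'uzcdb'
Operation: alternate characters
Pairs: 'f'+'u', 'y'+'z', 'v'+'c', 'c'+'d', 'p'+'b'
Result: fuyzvccdpb


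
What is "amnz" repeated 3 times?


Input string: 'amnz'
Operation: repeat 3 times
Concatenation: 'amnz' + 'amnz' + 'amnz'
Result: amnzamnzamnz


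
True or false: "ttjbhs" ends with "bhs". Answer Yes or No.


Input string: 'ttjbhs'
Suffix to check: 'bhs'
Last 3 characters of input: 'bhs'
Match: True
Result: Yes


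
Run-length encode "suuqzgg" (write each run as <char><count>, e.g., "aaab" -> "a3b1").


Input: 'suuqzgg'
Operation: identify consecutive runs
Runs: 's' -> s1, 'uu' -> u2, 'q' -> q1, 'z' -> z1, 'gg' -> g2
Encoded: s1u2q1z1g2


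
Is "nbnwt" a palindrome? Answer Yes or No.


Input string: 'nbnwt'
Reversed: 'twnbn'
Compare pairs: s[0]='n' vs s[4]='t' (mismatch), s[1]='b' vs s[3]='w' (mismatch)
Palindrome: No


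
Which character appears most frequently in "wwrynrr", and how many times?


Input: 'wwrynrr'
Operation: tally each character
Counts: 'n':1, 'r':3, 'w':2, 'y':1
Maximum: 'r' appears 3 times


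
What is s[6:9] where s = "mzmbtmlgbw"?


Input string: 'mzmbtmlgbw'
Operation: slice [6:9]
Extract characters: s[6]='l', s[7]='g', s[8]='b'
Result: lgb


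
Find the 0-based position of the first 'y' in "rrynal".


Input string: 'rrynal'
Target: 'y'
Scanning left to right: s[0]='r', s[1]='r', s[2]='y'
First match at index: 2


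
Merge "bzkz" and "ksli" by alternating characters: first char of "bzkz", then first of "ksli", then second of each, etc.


String 1: 'bzkz'
String 2: 'ksli'
Operation: alternate characters
Pairs: 'b'+'k', 'z'+'s', 'k'+'l', 'z'+'i'
Result: bkzsklzi


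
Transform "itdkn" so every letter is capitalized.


Input string: 'itdkn'
Operation: convert each letter to uppercase
Mapping: 'i'->'I', 't'->'T', 'd'->'D', 'k'->'K', 'n'->'N'
Result: ITDKN


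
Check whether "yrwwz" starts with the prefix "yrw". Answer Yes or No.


Input string: 'yrwwz'
Prefix to check: 'yrw'
First 3 characters of input: 'yrw'
Match: True
Result: Yes


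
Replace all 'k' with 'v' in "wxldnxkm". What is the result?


Input string: 'wxldnxkm'
Operation: replace 'k' with 'v'
Positions of 'k': 6
After replacement: wxldnxvm


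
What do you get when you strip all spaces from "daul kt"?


Input string: 'daul kt'
Operation: remove all spaces
Words: 'daul', 'kt'
Join without spaces: daulkt


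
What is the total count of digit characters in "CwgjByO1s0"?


Input string: 'CwgjByO1s0'
Operation: count digit characters (0-9)
Scan: 'C', 'w', 'g', 'j', 'B', 'y', 'O', '1'(digit), 's', '0'(digit)
Digits found: 2
Result: 2


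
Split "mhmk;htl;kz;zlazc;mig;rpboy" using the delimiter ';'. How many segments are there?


Input string: 'mhmk;htl;kz;zlazc;mig;rpboy'
Delimiter: ';'
Split result: 'mhmk', 'htl', 'kz', 'zlazc', 'mig', 'rpboy'
Number of parts: 6


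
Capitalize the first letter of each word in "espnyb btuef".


Input string: 'espnyb btuef'
Operation: capitalize first letter of each word
Word transformations: 'espnyb'->'Espnyb', 'btuef'->'Btuef'
Result: Espnyb Btuef


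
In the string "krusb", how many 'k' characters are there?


Input string: 'krusb'
Target character: 'k'
Scan each position: s[0]='k'
Matches found at indices: 0
Total: 1
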